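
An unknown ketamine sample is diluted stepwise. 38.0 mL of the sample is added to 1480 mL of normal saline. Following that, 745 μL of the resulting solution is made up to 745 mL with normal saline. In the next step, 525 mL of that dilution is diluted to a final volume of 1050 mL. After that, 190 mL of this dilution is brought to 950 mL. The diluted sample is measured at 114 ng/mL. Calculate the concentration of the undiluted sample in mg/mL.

Overall dilution factor = 39.95 × 1000 × 2 × 5 = 3.99 × 10⁵.
Original = 114 ng/mL × 3.99 × 10⁵ = 4.55 × 10⁷ ng/mL = 45.5 mg/mL.

45.5 mg/mL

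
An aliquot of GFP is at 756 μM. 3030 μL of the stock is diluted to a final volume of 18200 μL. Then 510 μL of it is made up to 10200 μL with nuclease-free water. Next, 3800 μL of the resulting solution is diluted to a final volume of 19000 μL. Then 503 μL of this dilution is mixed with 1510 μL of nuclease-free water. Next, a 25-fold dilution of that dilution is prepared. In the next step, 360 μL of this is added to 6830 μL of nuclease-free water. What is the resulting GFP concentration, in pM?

Overall dilution factor = 6.007 × 20 × 5 × 4.002 × 25 × 19.97 = 1.20 × 10⁶.
756 μM / 1.20 × 10⁶ = 6.30 × 10⁻⁴ μM = 630 pM.

630 pM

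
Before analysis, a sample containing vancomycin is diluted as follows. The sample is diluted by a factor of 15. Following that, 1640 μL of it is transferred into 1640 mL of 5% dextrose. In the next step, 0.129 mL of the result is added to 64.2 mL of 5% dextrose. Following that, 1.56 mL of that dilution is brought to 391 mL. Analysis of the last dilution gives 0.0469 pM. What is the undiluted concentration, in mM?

0.0880 mM

Overall dilution factor = 15 × 1001 × 498.7 × 250.6 = 1.88 × 10⁹.
Original = 0.0469 pM × 1.88 × 10⁹ = 8.80 × 10⁷ pM = 0.0880 mM.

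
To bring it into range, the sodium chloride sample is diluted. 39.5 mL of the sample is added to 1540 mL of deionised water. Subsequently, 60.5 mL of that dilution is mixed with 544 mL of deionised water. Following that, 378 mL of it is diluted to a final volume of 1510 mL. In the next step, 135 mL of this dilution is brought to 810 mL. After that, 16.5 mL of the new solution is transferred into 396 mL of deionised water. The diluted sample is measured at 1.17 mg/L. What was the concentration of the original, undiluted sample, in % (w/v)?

28.0 % (w/v)

Overall dilution factor = 39.99 × 9.992 × 3.995 × 6 × 25 = 2.39 × 10⁵.
Original = 1.17 mg/L × 2.39 × 10⁵ = 2.80 × 10⁵ mg/L = 28.0 % (w/v).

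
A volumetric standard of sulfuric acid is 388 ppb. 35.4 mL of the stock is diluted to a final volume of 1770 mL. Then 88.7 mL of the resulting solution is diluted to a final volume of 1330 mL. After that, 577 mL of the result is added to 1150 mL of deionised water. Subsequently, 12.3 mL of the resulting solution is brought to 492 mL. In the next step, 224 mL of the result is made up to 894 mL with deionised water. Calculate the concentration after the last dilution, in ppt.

Overall dilution factor = 50 × 14.99 × 2.993 × 40 × 3.991 = 3.58 × 10⁵.
388 ppb / 3.58 × 10⁵ = 1.08 × 10⁻³ ppb = 1.08 ppt.

1.08 ppt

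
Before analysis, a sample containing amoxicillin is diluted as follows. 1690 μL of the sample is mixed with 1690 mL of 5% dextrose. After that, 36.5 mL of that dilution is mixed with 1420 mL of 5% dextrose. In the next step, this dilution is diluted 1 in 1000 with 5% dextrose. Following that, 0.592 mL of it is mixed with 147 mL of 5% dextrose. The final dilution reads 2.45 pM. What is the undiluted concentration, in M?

0.0244 M

Overall dilution factor = 1001 × 39.90 × 1000 × 249.3 = 9.96 × 10⁹.
Original = 2.45 pM × 9.96 × 10⁹ = 2.44 × 10¹⁰ pM = 0.0244 M.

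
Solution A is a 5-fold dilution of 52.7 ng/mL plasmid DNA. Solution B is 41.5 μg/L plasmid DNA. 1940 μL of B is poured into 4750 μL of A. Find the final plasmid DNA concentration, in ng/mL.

C_A = 52.7 ng/mL / 5 = 10.5 ng/mL.
C_B = 41.5 μg/L = 41.5 ng/mL.
C_mix = (C_A·V_A + C_B·V_B)/(V_A + V_B) = (10.5×4750 + 41.5×1940) / 6690 = 19.5 ng/mL.

19.5 ng/mL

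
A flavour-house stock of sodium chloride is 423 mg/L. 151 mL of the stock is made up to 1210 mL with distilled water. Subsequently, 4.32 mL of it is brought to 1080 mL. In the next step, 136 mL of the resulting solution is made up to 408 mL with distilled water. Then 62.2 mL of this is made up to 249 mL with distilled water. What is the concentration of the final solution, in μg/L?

Overall dilution factor = 8.013 × 250 × 3 × 4.003 = 2.41 × 10⁴.
423 mg/L / 2.41 × 10⁴ = 0.0176 mg/L = 17.6 μg/L.

17.6 μg/L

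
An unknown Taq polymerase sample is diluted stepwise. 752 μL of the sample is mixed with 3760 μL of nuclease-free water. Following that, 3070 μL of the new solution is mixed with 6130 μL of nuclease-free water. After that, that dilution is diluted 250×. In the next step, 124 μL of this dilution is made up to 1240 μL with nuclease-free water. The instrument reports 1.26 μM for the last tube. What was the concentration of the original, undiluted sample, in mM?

Overall dilution factor = 6 × 2.997 × 250 × 10 = 4.50 × 10⁴.
Original = 1.26 μM × 4.50 × 10⁴ = 5.66 × 10⁴ μM = 56.6 mM.

56.6 mM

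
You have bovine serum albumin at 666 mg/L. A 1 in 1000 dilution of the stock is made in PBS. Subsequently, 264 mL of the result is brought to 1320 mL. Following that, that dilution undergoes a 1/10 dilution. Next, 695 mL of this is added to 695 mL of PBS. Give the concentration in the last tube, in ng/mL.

Overall dilution factor = 1000 × 5 × 10 × 2 = 1.00 × 10⁵.
666 mg/L / 1.00 × 10⁵ = 6.66 × 10⁻³ mg/L = 6.66 ng/mL.

6.66 ng/mL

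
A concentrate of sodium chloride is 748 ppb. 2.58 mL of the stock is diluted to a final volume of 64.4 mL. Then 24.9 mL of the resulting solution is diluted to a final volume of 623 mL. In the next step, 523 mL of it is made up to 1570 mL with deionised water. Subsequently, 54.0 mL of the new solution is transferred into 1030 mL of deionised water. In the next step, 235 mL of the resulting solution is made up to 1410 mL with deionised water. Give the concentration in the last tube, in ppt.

Overall dilution factor = 24.96 × 25.02 × 3.002 × 20.07 × 6 = 2.26 × 10⁵.
748 ppb / 2.26 × 10⁵ = 3.31 × 10⁻³ ppb = 3.31 ppt.

3.31 ppt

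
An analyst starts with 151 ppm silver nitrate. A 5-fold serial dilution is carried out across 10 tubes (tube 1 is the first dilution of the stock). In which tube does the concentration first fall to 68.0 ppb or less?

Tube n has concentration 151 ppm / 5ⁿ.
Need 5ⁿ ≥ 151 ppm / 68.0 ppb = 2221, so n ≥ 4.79.
First such tube: n = 5.

tube 5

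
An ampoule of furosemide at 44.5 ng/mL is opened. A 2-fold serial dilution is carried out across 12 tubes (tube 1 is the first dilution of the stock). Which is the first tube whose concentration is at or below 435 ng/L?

tube 7

Tube n has concentration 44.5 ng/mL / 2ⁿ.
Need 2ⁿ ≥ 44.5 ng/mL / 435 ng/L = 102, so n ≥ 6.68.
First such tube: n = 7.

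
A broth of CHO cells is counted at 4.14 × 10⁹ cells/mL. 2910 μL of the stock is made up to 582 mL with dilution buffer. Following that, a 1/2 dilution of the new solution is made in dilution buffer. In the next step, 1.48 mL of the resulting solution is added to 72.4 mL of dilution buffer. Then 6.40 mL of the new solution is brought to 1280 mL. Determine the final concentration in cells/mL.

Overall dilution factor = 200 × 2 × 49.92 × 200 = 3.99 × 10⁶.
4.14 × 10⁹ cells/mL / 3.99 × 10⁶ = 1040 cells/mL.

1040 cells/mL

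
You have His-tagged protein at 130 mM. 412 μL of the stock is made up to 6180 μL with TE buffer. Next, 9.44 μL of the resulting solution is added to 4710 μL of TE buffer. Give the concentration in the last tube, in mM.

0.0173 mM

Overall dilution factor = 15 × 499.9 = 7499.
130 mM / 7499 = 0.0173 mM.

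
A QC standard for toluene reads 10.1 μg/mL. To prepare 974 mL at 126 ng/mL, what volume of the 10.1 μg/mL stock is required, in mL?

126 ng/mL = 0.126 μg/mL.
V₁ = C₂V₂/C₁ = 0.126 × 974 / 10.1 = 12.2 mL.

12.2 mL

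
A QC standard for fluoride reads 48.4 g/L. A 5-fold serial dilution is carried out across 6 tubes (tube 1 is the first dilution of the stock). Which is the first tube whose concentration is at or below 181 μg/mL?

tube 4

Tube n has concentration 48.4 g/L / 5ⁿ.
Need 5ⁿ ≥ 48.4 g/L / 181 μg/mL = 267, so n ≥ 3.47.
First such tube: n = 4.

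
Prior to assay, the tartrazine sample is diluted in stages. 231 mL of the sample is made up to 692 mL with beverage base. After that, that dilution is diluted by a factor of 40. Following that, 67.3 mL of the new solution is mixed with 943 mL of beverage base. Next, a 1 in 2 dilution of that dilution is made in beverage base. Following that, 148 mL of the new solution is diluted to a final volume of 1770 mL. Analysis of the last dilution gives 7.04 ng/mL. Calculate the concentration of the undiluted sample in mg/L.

303 mg/L

Overall dilution factor = 2.996 × 40 × 15.01 × 2 × 11.96 = 4.30 × 10⁴.
Original = 7.04 ng/mL × 4.30 × 10⁴ = 3.03 × 10⁵ ng/mL = 303 mg/L.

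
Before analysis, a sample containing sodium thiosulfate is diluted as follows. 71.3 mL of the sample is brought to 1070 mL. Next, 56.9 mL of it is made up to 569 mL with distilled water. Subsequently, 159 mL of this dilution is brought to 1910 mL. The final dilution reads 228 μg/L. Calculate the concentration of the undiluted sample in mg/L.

Overall dilution factor = 15.01 × 10 × 12.01 = 1803.
Original = 228 μg/L × 1803 = 4.11 × 10⁵ μg/L = 411 mg/L.

411 mg/L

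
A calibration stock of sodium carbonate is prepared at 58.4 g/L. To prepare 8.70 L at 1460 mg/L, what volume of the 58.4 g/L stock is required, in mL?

1460 mg/L = 1.46 g/L.
V₁ = C₂V₂/C₁ = 1.46 × 8.70 / 58.4 = 0.217 L = 218 mL.

218 mL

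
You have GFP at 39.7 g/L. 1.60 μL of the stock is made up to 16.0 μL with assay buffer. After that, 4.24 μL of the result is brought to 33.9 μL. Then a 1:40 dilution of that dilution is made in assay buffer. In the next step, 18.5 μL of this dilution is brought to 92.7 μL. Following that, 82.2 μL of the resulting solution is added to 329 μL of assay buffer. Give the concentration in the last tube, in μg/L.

Overall dilution factor = 10 × 7.995 × 40 × 5.011 × 5.002 = 8.02 × 10⁴.
39.7 g/L / 8.02 × 10⁴ = 4.95 × 10⁻⁴ g/L = 495 μg/L.

495 μg/L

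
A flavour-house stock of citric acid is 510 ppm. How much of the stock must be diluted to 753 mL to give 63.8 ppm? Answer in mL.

V₁ = C₂V₂/C₁ = 63.8 × 753 / 510 = 94.2 mL.

94.2 mL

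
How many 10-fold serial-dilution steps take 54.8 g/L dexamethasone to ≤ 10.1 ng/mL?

Need 10ⁿ ≥ 5.43 × 10⁶, so n ≥ log(5.43 × 10⁶)/log(10) = 6.73.
Minimum whole steps: n = 7.

7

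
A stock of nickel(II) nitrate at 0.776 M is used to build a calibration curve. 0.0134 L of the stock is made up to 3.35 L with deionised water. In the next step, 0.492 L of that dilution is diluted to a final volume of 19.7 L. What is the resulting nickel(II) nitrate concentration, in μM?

77.5 μM

Overall dilution factor = 250 × 40.04 = 1.00 × 10⁴.
0.776 M / 1.00 × 10⁴ = 7.75 × 10⁻⁵ M = 77.5 μM.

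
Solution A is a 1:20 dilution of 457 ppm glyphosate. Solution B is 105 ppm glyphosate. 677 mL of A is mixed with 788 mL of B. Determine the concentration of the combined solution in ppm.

C_A = 457 ppm / 20 = 22.9 ppm.
C_mix = (C_A·V_A + C_B·V_B)/(V_A + V_B) = (22.9×677 + 105×788) / 1465 = 67.0 ppm.

67.0 ppm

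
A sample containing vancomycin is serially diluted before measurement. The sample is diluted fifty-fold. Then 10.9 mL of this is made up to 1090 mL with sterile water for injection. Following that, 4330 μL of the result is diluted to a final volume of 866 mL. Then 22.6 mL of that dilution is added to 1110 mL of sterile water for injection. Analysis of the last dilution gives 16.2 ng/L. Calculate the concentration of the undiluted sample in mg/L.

Overall dilution factor = 50 × 100 × 200 × 50.12 = 5.01 × 10⁷.
Original = 16.2 ng/L × 5.01 × 10⁷ = 8.12 × 10⁸ ng/L = 812 mg/L.

812 mg/L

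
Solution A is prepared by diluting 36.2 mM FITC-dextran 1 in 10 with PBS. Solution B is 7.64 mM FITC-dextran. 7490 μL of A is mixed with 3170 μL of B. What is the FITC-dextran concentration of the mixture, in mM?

4.82 mM

C_A = 36.2 mM / 10 = 3.62 mM.
C_mix = (C_A·V_A + C_B·V_B)/(V_A + V_B) = (3.62×7490 + 7.64×3170) / 10660 = 4.82 mM.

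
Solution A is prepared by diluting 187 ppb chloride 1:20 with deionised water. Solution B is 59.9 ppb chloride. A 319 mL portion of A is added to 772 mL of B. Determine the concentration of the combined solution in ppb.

C_A = 187 ppb / 20 = 9.35 ppb.
C_mix = (C_A·V_A + C_B·V_B)/(V_A + V_B) = (9.35×319 + 59.9×772) / 1091 = 45.1 ppb.

45.1 ppb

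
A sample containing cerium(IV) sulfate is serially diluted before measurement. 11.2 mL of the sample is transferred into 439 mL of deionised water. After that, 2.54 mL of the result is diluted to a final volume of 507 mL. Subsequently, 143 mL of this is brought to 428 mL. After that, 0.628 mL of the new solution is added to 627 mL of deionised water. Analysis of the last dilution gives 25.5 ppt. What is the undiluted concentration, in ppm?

Overall dilution factor = 40.20 × 199.6 × 2.993 × 999.4 = 2.40 × 10⁷.
Original = 25.5 ppt × 2.40 × 10⁷ = 6.12 × 10⁸ ppt = 612 ppm.

612 ppm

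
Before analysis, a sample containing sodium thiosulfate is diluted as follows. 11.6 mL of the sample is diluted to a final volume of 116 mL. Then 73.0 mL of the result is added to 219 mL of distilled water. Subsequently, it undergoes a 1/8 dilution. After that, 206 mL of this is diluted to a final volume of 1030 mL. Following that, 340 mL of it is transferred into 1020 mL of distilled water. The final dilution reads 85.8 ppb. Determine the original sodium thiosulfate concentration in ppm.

549 ppm

Overall dilution factor = 10 × 4 × 8 × 5 × 4 = 6400.
Original = 85.8 ppb × 6400 = 5.49 × 10⁵ ppb = 549 ppm.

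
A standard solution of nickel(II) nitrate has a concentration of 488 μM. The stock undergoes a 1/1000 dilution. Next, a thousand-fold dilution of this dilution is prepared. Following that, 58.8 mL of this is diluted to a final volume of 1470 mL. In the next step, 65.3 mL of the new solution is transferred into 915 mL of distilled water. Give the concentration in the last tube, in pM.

1.30 pM

Overall dilution factor = 1000 × 1000 × 25 × 15.01 = 3.75 × 10⁸.
488 μM / 3.75 × 10⁸ = 1.30 × 10⁻⁶ μM = 1.30 pM.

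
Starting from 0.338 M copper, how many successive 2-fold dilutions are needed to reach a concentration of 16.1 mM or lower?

5

Need 2ⁿ ≥ 21.0, so n ≥ log(21.0)/log(2) = 4.39.
Minimum whole steps: n = 5.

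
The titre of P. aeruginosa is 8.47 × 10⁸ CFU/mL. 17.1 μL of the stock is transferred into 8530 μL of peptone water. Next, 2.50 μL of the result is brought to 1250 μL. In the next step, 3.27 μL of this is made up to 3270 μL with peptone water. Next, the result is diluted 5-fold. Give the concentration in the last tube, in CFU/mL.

0.678 CFU/mL

Overall dilution factor = 499.8 × 500 × 1000 × 5 = 1.25 × 10⁹.
8.47 × 10⁸ CFU/mL / 1.25 × 10⁹ = 0.678 CFU/mL.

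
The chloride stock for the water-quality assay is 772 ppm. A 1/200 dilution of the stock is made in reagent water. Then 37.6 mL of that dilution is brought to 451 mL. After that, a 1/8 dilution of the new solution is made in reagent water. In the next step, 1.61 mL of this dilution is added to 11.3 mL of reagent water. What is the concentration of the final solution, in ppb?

5.02 ppb

Overall dilution factor = 200 × 11.99 × 8 × 8.019 = 1.54 × 10⁵.
772 ppm / 1.54 × 10⁵ = 5.02 × 10⁻³ ppm = 5.02 ppb.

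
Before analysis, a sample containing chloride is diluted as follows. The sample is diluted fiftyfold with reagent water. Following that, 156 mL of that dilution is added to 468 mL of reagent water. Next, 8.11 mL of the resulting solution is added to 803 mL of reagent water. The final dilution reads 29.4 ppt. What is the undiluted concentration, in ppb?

588 ppb

Overall dilution factor = 50 × 4 × 100.0 = 2.00 × 10⁴.
Original = 29.4 ppt × 2.00 × 10⁴ = 5.88 × 10⁵ ppt = 588 ppb.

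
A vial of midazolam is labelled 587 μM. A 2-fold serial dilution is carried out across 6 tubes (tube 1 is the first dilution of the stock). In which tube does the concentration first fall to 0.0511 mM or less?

Tube n has concentration 587 μM / 2ⁿ.
Need 2ⁿ ≥ 587 μM / 0.0511 mM = 11.5, so n ≥ 3.52.
First such tube: n = 4.

tube 4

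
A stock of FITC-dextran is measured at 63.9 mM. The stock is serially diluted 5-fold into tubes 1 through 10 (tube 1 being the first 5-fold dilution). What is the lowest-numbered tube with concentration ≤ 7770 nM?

tube 6

Tube n has concentration 63.9 mM / 5ⁿ.
Need 5ⁿ ≥ 63.9 mM / 7770 nM = 8224, so n ≥ 5.60.
First such tube: n = 6.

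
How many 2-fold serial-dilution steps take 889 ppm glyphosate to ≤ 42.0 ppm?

Need 2ⁿ ≥ 21.2, so n ≥ log(21.2)/log(2) = 4.40.
Minimum whole steps: n = 5.

5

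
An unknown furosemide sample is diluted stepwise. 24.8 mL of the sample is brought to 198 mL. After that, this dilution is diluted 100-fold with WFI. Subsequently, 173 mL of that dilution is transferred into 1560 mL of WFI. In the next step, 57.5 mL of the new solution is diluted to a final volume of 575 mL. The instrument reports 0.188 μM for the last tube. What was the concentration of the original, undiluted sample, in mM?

Overall dilution factor = 7.984 × 100 × 10.02 × 10 = 8.00 × 10⁴.
Original = 0.188 μM × 8.00 × 10⁴ = 1.50 × 10⁴ μM = 15.0 mM.

15.0 mM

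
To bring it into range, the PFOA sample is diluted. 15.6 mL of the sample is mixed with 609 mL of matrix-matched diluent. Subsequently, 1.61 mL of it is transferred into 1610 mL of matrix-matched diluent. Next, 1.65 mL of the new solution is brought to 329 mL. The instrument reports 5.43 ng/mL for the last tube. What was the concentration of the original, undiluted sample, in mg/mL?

Overall dilution factor = 40.04 × 1001 × 199.4 = 7.99 × 10⁶.
Original = 5.43 ng/mL × 7.99 × 10⁶ = 4.34 × 10⁷ ng/mL = 43.4 mg/mL.

43.4 mg/mL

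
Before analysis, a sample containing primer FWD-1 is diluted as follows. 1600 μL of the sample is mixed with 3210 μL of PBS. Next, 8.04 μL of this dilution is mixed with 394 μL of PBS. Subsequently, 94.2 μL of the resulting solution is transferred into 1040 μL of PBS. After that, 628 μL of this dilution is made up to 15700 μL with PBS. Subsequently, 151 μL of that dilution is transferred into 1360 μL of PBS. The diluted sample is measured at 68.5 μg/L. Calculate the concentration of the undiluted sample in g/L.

Overall dilution factor = 3.006 × 50.00 × 12.04 × 25 × 10.01 = 4.53 × 10⁵.
Original = 68.5 μg/L × 4.53 × 10⁵ = 3.10 × 10⁷ μg/L = 31.0 g/L.

31.0 g/L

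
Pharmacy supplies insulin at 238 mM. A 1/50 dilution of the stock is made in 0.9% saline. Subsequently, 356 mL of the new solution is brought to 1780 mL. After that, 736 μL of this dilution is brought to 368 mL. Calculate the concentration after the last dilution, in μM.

1.90 μM

Overall dilution factor = 50 × 5 × 500 = 1.25 × 10⁵.
238 mM / 1.25 × 10⁵ = 1.90 × 10⁻³ mM = 1.90 μM.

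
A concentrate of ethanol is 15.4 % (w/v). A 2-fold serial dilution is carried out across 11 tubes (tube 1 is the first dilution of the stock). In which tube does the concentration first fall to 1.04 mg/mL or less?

Tube n has concentration 15.4 % (w/v) / 2ⁿ.
Need 2ⁿ ≥ 15.4 % (w/v) / 1.04 mg/mL = 148, so n ≥ 7.21.
First such tube: n = 8.

tube 8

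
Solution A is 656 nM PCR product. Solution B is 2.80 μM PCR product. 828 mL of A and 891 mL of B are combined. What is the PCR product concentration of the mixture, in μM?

C_B = 2.80 μM = 2800 nM.
C_mix = (C_A·V_A + C_B·V_B)/(V_A + V_B) = (656×828 + 2800×891) / 1719 = 1767 nM = 1.77 μM.

1.77 μM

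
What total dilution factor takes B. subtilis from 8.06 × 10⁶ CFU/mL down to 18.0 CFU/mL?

Factor = C₀/C_target = 8.06 × 10⁶ CFU/mL / 18.0 CFU/mL = 4.48 × 10⁵.

4.48 × 10⁵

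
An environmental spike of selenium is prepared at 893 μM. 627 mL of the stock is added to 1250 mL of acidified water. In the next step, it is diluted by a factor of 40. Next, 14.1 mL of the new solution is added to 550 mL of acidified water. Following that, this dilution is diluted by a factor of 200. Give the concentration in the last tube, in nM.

Overall dilution factor = 2.994 × 40 × 40.01 × 200 = 9.58 × 10⁵.
893 μM / 9.58 × 10⁵ = 9.32 × 10⁻⁴ μM = 0.932 nM.

0.932 nM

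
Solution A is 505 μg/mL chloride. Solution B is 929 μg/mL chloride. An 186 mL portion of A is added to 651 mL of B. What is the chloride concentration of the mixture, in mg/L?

835 mg/L

C_mix = (C_A·V_A + C_B·V_B)/(V_A + V_B) = (505×186 + 929×651) / 837.0 = 835 μg/mL = 835 mg/L.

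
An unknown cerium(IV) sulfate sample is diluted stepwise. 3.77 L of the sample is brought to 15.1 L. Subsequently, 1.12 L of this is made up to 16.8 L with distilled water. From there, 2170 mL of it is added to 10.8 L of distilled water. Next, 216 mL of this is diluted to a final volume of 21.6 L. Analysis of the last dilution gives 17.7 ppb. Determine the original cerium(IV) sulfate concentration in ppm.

Overall dilution factor = 4.005 × 15 × 5.977 × 100 = 3.59 × 10⁴.
Original = 17.7 ppb × 3.59 × 10⁴ = 6.36 × 10⁵ ppb = 636 ppm.

636 ppm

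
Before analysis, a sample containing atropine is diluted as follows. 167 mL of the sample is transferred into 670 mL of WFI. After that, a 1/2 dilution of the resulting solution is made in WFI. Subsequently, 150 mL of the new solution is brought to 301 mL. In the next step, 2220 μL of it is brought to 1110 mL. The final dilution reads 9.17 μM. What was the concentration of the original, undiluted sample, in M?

Overall dilution factor = 5.012 × 2 × 2.007 × 500 = 1.01 × 10⁴.
Original = 9.17 μM × 1.01 × 10⁴ = 9.22 × 10⁴ μM = 0.0922 M.

0.0922 M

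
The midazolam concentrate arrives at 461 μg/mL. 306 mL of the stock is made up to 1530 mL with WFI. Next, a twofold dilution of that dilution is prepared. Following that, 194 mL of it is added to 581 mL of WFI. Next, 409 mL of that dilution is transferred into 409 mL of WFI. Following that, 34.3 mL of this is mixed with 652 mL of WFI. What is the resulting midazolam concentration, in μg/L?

Overall dilution factor = 5 × 2 × 3.995 × 2 × 20.01 = 1599.
461 μg/mL / 1599 = 0.288 μg/mL = 288 μg/L.

288 μg/L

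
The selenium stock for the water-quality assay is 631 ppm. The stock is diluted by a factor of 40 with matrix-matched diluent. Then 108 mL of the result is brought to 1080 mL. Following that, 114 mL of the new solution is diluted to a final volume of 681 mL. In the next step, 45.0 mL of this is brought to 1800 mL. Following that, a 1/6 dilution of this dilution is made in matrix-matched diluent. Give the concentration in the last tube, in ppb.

Overall dilution factor = 40 × 10 × 5.974 × 40 × 6 = 5.73 × 10⁵.
631 ppm / 5.73 × 10⁵ = 1.10 × 10⁻³ ppm = 1.10 ppb.

1.10 ppb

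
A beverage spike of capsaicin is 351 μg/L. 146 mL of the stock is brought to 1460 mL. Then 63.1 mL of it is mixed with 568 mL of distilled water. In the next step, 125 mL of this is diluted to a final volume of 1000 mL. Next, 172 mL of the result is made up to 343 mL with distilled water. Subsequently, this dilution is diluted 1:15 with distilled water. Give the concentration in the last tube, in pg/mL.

14.7 pg/mL

Overall dilution factor = 10 × 10.00 × 8 × 1.994 × 15 = 2.39 × 10⁴.
351 μg/L / 2.39 × 10⁴ = 0.0147 μg/L = 14.7 pg/mL.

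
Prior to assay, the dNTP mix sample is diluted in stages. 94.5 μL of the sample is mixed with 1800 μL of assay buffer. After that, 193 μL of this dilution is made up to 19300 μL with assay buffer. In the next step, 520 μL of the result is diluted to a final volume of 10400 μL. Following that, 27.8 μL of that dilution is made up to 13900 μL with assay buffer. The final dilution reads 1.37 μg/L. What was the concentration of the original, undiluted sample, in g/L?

27.5 g/L

Overall dilution factor = 20.05 × 100 × 20 × 500 = 2.00 × 10⁷.
Original = 1.37 μg/L × 2.00 × 10⁷ = 2.75 × 10⁷ μg/L = 27.5 g/L.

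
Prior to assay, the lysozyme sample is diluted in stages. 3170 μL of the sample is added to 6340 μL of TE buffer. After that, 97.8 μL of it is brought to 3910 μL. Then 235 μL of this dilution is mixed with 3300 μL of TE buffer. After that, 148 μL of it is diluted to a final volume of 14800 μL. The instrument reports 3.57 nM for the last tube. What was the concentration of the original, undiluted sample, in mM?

Overall dilution factor = 3 × 39.98 × 15.04 × 100 = 1.80 × 10⁵.
Original = 3.57 nM × 1.80 × 10⁵ = 6.44 × 10⁵ nM = 0.644 mM.

0.644 mM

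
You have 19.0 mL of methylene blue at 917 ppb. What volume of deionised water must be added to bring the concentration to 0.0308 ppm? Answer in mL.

547 mL

0.0308 ppm = 30.8 ppb.
V₂ = C₁V₁/C₂ = 917 × 19.0 / 30.8 = 566 mL.
Diluent to add = V₂ − V₁ = 566 − 19.0 = 547 mL.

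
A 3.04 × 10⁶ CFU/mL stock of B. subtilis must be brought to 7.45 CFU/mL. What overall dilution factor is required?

Factor = C₀/C_target = 3.04 × 10⁶ CFU/mL / 7.45 CFU/mL = 4.08 × 10⁵.

4.08 × 10⁵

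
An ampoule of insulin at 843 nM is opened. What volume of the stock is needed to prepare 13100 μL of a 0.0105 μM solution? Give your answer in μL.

163 μL

0.0105 μM = 10.5 nM.
V₁ = C₂V₂/C₁ = 10.5 × 13100 / 843 = 163 μL.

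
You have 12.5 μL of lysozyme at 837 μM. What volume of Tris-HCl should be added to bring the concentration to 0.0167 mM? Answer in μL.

0.0167 mM = 16.7 μM.
V₂ = C₁V₁/C₂ = 837 × 12.5 / 16.7 = 626 μL.
Diluent to add = V₂ − V₁ = 626 − 12.5 = 614 μL.

614 μL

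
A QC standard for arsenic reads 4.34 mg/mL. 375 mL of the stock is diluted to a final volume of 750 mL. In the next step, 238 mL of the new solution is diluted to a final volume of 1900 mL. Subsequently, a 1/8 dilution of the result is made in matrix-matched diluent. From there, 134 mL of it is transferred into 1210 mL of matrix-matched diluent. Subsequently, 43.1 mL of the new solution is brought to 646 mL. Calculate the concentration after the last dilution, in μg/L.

Overall dilution factor = 2 × 7.983 × 8 × 10.03 × 14.99 = 1.92 × 10⁴.
4.34 mg/mL / 1.92 × 10⁴ = 2.26 × 10⁻⁴ mg/mL = 226 μg/L.

226 μg/L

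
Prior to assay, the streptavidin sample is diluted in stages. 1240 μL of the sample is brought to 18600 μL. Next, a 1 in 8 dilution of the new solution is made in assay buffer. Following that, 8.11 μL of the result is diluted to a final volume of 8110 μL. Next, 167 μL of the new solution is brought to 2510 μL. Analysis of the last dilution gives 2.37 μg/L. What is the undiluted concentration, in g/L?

4.27 g/L

Overall dilution factor = 15 × 8 × 1000 × 15.03 = 1.80 × 10⁶.
Original = 2.37 μg/L × 1.80 × 10⁶ = 4.27 × 10⁶ μg/L = 4.27 g/L.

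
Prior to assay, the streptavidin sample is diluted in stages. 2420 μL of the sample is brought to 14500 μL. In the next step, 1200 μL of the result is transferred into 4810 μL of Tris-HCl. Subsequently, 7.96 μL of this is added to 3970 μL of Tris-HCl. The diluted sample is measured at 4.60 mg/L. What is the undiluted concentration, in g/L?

69.0 g/L

Overall dilution factor = 5.992 × 5.008 × 499.7 = 1.50 × 10⁴.
Original = 4.60 mg/L × 1.50 × 10⁴ = 6.90 × 10⁴ mg/L = 69.0 g/L.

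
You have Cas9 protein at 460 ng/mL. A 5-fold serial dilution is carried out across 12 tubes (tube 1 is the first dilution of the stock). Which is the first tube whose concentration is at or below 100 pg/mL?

tube 6

Tube n has concentration 460 ng/mL / 5ⁿ.
Need 5ⁿ ≥ 460 ng/mL / 100 pg/mL = 4600, so n ≥ 5.24.
First such tube: n = 6.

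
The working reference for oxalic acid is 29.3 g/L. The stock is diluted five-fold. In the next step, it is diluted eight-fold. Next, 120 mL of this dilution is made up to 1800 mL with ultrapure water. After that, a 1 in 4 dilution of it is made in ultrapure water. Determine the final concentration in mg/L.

12.2 mg/L

Overall dilution factor = 5 × 8 × 15 × 4 = 2400.
29.3 g/L / 2400 = 0.0122 g/L = 12.2 mg/L.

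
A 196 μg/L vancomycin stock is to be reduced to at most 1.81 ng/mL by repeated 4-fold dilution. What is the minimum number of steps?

Need 4ⁿ ≥ 108, so n ≥ log(108)/log(4) = 3.38.
Minimum whole steps: n = 4.

4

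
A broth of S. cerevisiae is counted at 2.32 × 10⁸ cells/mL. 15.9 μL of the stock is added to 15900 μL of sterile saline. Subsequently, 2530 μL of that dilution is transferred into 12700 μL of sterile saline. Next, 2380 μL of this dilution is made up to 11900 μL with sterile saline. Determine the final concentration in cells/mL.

7700 cells/mL

Overall dilution factor = 1001 × 6.020 × 5 = 3.01 × 10⁴.
2.32 × 10⁸ cells/mL / 3.01 × 10⁴ = 7700 cells/mL.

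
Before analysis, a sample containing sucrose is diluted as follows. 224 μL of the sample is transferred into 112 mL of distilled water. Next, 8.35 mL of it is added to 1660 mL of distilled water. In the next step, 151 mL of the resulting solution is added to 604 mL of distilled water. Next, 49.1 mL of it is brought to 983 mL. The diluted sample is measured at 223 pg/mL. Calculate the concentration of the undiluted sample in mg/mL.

2.23 mg/mL

Overall dilution factor = 501 × 199.8 × 5 × 20.02 = 1.00 × 10⁷.
Original = 223 pg/mL × 1.00 × 10⁷ = 2.23 × 10⁹ pg/mL = 2.23 mg/mL.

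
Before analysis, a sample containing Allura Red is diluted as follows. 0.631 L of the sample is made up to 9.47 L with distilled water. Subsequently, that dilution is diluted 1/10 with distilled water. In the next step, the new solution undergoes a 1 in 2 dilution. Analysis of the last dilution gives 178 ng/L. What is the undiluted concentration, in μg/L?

53.4 μg/L

Overall dilution factor = 15.01 × 10 × 2 = 300.
Original = 178 ng/L × 300 = 5.34 × 10⁴ ng/L = 53.4 μg/L.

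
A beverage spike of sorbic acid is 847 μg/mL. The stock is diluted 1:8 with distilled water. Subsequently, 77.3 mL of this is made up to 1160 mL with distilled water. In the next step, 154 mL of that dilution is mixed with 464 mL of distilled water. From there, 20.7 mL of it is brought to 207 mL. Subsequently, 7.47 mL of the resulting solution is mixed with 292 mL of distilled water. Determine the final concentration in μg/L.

Overall dilution factor = 8 × 15.01 × 4.013 × 10 × 40.09 = 1.93 × 10⁵.
847 μg/mL / 1.93 × 10⁵ = 4.39 × 10⁻³ μg/mL = 4.39 μg/L.

4.39 μg/L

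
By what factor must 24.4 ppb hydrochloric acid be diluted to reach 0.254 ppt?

9.61 × 10⁴

Factor = C₀/C_target = 24.4 ppb / 0.254 ppt = 9.61 × 10⁴.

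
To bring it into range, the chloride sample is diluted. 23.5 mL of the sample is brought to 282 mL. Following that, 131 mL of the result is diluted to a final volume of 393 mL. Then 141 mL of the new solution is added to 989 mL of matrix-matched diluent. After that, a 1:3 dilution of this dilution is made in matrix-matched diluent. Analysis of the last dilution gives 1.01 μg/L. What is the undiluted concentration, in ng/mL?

874 ng/mL

Overall dilution factor = 12 × 3 × 8.014 × 3 = 866.
Original = 1.01 μg/L × 866 = 874 μg/L = 874 ng/mL.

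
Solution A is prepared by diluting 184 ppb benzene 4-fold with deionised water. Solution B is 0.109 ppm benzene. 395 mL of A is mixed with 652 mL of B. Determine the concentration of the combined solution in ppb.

C_A = 184 ppb / 4 = 46.0 ppb.
C_B = 0.109 ppm = 109 ppb.
C_mix = (C_A·V_A + C_B·V_B)/(V_A + V_B) = (46.0×395 + 109×652) / 1047 = 85.2 ppb.

85.2 ppb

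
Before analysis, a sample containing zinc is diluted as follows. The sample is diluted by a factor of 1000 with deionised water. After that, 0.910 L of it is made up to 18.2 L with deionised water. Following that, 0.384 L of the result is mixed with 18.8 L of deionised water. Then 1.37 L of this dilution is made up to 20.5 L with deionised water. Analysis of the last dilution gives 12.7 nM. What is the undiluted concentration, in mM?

Overall dilution factor = 1000 × 20 × 49.96 × 14.96 = 1.50 × 10⁷.
Original = 12.7 nM × 1.50 × 10⁷ = 1.90 × 10⁸ nM = 190 mM.

190 mM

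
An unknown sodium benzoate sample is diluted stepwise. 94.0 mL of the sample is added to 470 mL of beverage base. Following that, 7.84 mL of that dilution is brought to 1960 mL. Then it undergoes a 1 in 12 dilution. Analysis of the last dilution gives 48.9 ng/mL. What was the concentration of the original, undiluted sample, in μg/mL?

880 μg/mL

Overall dilution factor = 6 × 250 × 12 = 1.80 × 10⁴.
Original = 48.9 ng/mL × 1.80 × 10⁴ = 8.80 × 10⁵ ng/mL = 880 μg/mL.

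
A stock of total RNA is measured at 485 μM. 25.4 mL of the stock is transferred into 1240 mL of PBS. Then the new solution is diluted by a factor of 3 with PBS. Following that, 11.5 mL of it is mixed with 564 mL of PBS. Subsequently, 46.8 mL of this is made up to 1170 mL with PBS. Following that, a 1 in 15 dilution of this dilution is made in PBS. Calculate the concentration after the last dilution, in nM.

Overall dilution factor = 49.82 × 3 × 50.04 × 25 × 15 = 2.80 × 10⁶.
485 μM / 2.80 × 10⁶ = 1.73 × 10⁻⁴ μM = 0.173 nM.

0.173 nM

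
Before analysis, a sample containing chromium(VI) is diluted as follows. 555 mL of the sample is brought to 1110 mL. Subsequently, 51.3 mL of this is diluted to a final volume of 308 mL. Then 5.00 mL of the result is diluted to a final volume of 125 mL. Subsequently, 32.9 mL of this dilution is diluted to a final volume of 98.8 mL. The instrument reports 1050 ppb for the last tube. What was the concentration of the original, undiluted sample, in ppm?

947 ppm

Overall dilution factor = 2 × 6.004 × 25 × 3.003 = 901.
Original = 1050 ppb × 901 = 9.47 × 10⁵ ppb = 947 ppm.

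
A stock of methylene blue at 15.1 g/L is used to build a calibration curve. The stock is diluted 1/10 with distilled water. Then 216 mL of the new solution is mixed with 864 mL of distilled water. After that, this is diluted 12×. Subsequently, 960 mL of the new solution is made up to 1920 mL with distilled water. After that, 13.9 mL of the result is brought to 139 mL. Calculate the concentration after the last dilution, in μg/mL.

1.26 μg/mL

Overall dilution factor = 10 × 5 × 12 × 2 × 10 = 1.20 × 10⁴.
15.1 g/L / 1.20 × 10⁴ = 1.26 × 10⁻³ g/L = 1.26 μg/mL.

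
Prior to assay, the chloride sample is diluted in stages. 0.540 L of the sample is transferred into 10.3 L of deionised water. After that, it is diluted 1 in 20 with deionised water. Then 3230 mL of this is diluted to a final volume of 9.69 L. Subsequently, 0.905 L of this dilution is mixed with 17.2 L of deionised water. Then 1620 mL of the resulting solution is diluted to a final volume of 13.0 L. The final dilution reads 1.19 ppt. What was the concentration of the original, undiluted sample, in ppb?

230 ppb

Overall dilution factor = 20.07 × 20 × 3 × 20.01 × 8.025 = 1.93 × 10⁵.
Original = 1.19 ppt × 1.93 × 10⁵ = 2.30 × 10⁵ ppt = 230 ppb.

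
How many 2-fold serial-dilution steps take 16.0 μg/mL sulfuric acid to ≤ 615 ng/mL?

5

Need 2ⁿ ≥ 26.0, so n ≥ log(26.0)/log(2) = 4.70.
Minimum whole steps: n = 5.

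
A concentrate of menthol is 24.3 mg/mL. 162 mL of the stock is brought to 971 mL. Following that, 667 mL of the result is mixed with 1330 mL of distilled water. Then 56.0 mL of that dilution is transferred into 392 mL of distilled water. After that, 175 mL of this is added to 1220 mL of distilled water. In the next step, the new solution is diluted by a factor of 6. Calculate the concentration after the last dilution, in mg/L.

Overall dilution factor = 5.994 × 2.994 × 8 × 7.971 × 6 = 6866.
24.3 mg/mL / 6866 = 3.54 × 10⁻³ mg/mL = 3.54 mg/L.

3.54 mg/L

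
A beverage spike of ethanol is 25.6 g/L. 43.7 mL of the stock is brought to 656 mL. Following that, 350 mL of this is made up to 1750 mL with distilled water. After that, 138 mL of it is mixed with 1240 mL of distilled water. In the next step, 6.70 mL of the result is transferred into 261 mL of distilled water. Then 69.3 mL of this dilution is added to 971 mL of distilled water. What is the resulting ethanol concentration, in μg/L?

Overall dilution factor = 15.01 × 5 × 9.986 × 39.96 × 15.01 = 4.50 × 10⁵.
25.6 g/L / 4.50 × 10⁵ = 5.69 × 10⁻⁵ g/L = 56.9 μg/L.

56.9 μg/L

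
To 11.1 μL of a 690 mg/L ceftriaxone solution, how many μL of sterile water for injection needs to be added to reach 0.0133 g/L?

0.0133 g/L = 13.3 mg/L.
V₂ = C₁V₁/C₂ = 690 × 11.1 / 13.3 = 576 μL.
Diluent to add = V₂ − V₁ = 576 − 11.1 = 565 μL.

565 μL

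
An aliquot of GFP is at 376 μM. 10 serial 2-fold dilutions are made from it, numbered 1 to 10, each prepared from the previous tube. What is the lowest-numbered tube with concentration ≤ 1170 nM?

tube 9

Tube n has concentration 376 μM / 2ⁿ.
Need 2ⁿ ≥ 376 μM / 1170 nM = 321, so n ≥ 8.33.
First such tube: n = 9.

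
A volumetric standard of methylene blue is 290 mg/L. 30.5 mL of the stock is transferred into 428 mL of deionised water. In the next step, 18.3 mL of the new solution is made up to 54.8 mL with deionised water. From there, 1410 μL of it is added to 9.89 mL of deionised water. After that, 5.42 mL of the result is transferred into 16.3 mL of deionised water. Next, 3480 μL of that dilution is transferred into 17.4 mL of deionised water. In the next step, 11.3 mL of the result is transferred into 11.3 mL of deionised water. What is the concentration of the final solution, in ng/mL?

16.7 ng/mL

Overall dilution factor = 15.03 × 2.995 × 8.014 × 4.007 × 6 × 2 = 1.73 × 10⁴.
290 mg/L / 1.73 × 10⁴ = 0.0167 mg/L = 16.7 ng/mL.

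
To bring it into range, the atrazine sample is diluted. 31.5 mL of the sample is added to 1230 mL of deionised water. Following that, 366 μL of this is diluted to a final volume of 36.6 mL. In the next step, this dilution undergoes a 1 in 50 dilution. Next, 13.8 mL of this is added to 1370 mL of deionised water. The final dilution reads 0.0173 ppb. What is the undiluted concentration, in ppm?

Overall dilution factor = 40.05 × 100 × 50 × 100.3 = 2.01 × 10⁷.
Original = 0.0173 ppb × 2.01 × 10⁷ = 3.47 × 10⁵ ppb = 347 ppm.

347 ppm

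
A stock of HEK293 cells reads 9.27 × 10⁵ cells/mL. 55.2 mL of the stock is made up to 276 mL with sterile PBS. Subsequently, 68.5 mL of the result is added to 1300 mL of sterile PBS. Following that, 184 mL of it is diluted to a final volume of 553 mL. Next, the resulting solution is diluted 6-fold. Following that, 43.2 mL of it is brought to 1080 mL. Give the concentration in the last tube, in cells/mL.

20.6 cells/mL

Overall dilution factor = 5 × 19.98 × 3.005 × 6 × 25 = 4.50 × 10⁴.
9.27 × 10⁵ cells/mL / 4.50 × 10⁴ = 20.6 cells/mL.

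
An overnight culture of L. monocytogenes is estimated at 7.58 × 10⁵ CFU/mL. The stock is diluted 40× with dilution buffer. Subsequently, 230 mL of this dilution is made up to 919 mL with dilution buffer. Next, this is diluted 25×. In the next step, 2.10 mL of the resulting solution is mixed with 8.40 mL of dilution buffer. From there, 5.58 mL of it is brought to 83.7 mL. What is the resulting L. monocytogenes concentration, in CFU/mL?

Overall dilution factor = 40 × 3.996 × 25 × 5 × 15 = 3.00 × 10⁵.
7.58 × 10⁵ CFU/mL / 3.00 × 10⁵ = 2.53 CFU/mL.

2.53 CFU/mL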